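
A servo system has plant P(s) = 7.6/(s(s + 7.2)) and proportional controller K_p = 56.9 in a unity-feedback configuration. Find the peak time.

T_p = 0.153 s

The closed-loop denominator s² + 7.2s + 432.4 gives ω_n = √432.4 = 20.8 and ζ = 7.2/(2ω_n) = 0.1731.
Damped frequency ω_d = ω_n√(1−ζ²) = 20.48 rad/s, so peak time T_p = π/ω_d = 0.153 s.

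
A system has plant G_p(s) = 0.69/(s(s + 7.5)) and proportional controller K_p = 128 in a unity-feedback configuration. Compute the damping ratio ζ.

ζ = 0.399

The closed-loop denominator is s(s+7.5) + 128·0.69 = s² + 7.5s + 88.32.
Matching s² + 2ζω_n s + ω_n²: ω_n = √88.32 = 9.398 rad/s and 2ζω_n = 7.5, so ζ = 7.5/(2·9.398) = 0.399.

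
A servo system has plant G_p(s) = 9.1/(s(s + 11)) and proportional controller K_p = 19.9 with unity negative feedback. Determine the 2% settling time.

T_s ≈ 0.727 s

Closed-loop characteristic equation: s² + 11s + 181.1 = 0, so ω_n = 13.46 rad/s and ζ = 11/(2·13.46) = 0.4087.
2% settling time T_s ≈ 4/(ζω_n) = 4/5.5 = 0.727 s.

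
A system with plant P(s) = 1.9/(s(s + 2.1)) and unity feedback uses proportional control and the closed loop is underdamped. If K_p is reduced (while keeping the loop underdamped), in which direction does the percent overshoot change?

ζ = 2.1/(2√(1.9K_p)) rises as K_p falls; higher damping means less overshoot.

decrease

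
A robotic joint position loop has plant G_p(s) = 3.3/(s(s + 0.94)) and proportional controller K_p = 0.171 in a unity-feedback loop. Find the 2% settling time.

T_s ≈ 8.51 s

From 1 + K_pG_p(s) = 0: s² + 0.94s + 0.5643 = 0 ⇒ ω_n = 0.7512, ζ = 0.6257.
2% settling time T_s ≈ 4/(ζω_n) = 4/0.47 = 8.51 s.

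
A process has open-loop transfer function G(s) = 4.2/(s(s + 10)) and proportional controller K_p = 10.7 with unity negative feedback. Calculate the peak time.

From 1 + K_pG(s) = 0: s² + 10s + 44.94 = 0 ⇒ ω_n = 6.704, ζ = 0.7459.
Damped frequency ω_d = ω_n√(1−ζ²) = 4.465 rad/s, so peak time T_p = π/ω_d = 0.704 s.

T_p = 0.704 s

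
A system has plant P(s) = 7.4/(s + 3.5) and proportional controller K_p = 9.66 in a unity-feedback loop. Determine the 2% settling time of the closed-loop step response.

T_s ≈ 0.0533 s

Closed-loop transfer function: T(s) = K_p·P(s)/(1 + K_p·P(s)) = 71.48/(s + 3.5 + 71.48) = 71.48/(s + 74.98).
Time constant τ = 1/74.98 = 0.01334 s, so the 2% settling time is about 4τ = 0.0533 s.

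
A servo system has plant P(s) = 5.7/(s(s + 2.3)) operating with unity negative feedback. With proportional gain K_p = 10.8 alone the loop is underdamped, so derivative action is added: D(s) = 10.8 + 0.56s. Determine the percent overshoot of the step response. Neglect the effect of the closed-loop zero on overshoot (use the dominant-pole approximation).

Forward path: (10.8 + 0.56s)·5.7/(s(s+2.3)). The closed-loop characteristic equation is s² + (2.3 + 5.7·0.56)s + 5.7·10.8 = 0.
That is s² + 5.492s + 61.56 = 0, so ω_n = 7.846 rad/s and ζ = 5.492/(2·7.846) = 0.35.
%OS = 100·exp(−πζ/√(1−ζ²)) = 30.9%.

30.9%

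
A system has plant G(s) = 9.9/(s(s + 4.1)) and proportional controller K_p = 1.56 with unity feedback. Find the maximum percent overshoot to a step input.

From 1 + K_pG(s) = 0: s² + 4.1s + 15.44 = 0 ⇒ ω_n = 3.93, ζ = 0.5216.
%OS = 100·exp(−πζ/√(1−ζ²)) = 100·exp(−π·0.5216/√0.7279) = 14.6%.

14.6%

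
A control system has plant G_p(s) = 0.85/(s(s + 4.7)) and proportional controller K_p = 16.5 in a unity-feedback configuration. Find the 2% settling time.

From 1 + K_pG_p(s) = 0: s² + 4.7s + 14.03 = 0 ⇒ ω_n = 3.745, ζ = 0.6275.
2% settling time T_s ≈ 4/(ζω_n) = 4/2.35 = 1.7 s.

T_s ≈ 1.7 s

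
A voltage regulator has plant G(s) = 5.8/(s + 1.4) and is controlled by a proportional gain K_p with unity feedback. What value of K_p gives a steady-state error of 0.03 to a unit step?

Steady-state error for a unit step on this type-0 loop is 1/(1 + K_p·G(0)).
G(0) = 4.143. Require 1/(1 + K_p·4.143) = 0.03, so 1 + 4.143·K_p = 33.33.
K_p = (33.33 − 1)/4.143 = 7.8.

K_p = 7.8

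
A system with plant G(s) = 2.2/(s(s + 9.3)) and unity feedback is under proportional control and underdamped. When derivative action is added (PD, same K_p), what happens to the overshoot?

With PD the characteristic equation becomes s² + (a + K·K_d)s + K·K_p = 0; the damping term grows, ζ rises, overshoot falls.

decrease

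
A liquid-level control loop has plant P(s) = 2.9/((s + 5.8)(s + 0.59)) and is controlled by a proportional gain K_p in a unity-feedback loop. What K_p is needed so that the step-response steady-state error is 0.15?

For a type-0 loop with proportional control, e_ss = 1/(1 + K_p·P(0)).
P(0) = 0.8475. Require 1/(1 + K_p·0.8475) = 0.15, so 1 + 0.8475·K_p = 6.667.
K_p = (6.667 − 1)/0.8475 = 6.69.

K_p = 6.69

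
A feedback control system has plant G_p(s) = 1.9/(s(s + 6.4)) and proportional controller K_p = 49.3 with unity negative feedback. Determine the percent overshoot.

33.3%

Closed-loop characteristic equation: s² + 6.4s + 93.67 = 0, so ω_n = 9.678 rad/s and ζ = 6.4/(2·9.678) = 0.3306.
%OS = 100·exp(−πζ/√(1−ζ²)) = 100·exp(−π·0.3306/√0.8907) = 33.3%.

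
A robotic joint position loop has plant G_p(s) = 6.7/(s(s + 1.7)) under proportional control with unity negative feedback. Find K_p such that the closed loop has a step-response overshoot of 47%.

From %OS = 100·exp(−πζ/√(1−ζ²)) = 47%, ζ = −ln(0.47)/√(π²+ln²(0.47)) = 0.2337.
Characteristic equation s² + 1.7s + 6.7K_p = 0 gives ζ = 1.7/(2√(6.7K_p)).
Setting ζ = 0.2337: √(6.7K_p) = 1.7/(2·0.2337) = 3.637, so K_p = 13.23/6.7 = 1.97.

K_p = 1.97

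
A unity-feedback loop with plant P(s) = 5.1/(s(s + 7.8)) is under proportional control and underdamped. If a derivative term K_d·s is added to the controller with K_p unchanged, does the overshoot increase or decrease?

With PD the characteristic equation becomes s² + (a + K·K_d)s + K·K_p = 0; the damping term grows, ζ rises, overshoot falls.

decrease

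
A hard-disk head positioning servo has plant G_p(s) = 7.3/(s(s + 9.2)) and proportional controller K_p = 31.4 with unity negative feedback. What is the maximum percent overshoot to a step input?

From 1 + K_pG_p(s) = 0: s² + 9.2s + 229.2 = 0 ⇒ ω_n = 15.14, ζ = 0.3038.
%OS = 100·exp(−πζ/√(1−ζ²)) = 100·exp(−π·0.3038/√0.9077) = 36.7%.

36.7%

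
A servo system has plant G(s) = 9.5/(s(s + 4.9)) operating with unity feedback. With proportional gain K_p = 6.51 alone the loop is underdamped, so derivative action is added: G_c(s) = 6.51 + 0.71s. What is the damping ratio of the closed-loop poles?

ζ = 0.74

Forward path: (6.51 + 0.71s)·9.5/(s(s+4.9)). The closed-loop characteristic equation is s² + (4.9 + 9.5·0.71)s + 9.5·6.51 = 0.
That is s² + 11.64s + 61.84 = 0, so ω_n = 7.864 rad/s and ζ = 11.64/(2·7.864) = 0.7404.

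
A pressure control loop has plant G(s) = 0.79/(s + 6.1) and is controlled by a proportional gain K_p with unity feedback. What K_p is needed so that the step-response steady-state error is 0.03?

K_p = 250

The loop is type 0, so e_ss(step) = 1/(1 + K_pos) with K_pos = K_p·G(0).
G(0) = 0.1295. Require 1/(1 + K_p·0.1295) = 0.03, so 1 + 0.1295·K_p = 33.33.
K_p = (33.33 − 1)/0.1295 = 250.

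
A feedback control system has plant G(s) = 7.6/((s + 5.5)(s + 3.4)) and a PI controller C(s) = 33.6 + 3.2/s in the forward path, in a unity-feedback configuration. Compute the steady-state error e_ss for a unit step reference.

The open loop C(s)G(s) has a pole at the origin (type 1), so the static position error constant is infinite and e_ss = 1/(1+∞) = 0.

0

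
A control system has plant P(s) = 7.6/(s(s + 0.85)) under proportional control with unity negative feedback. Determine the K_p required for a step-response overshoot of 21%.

From %OS = 100·exp(−πζ/√(1−ζ²)) = 21%, ζ = −ln(0.21)/√(π²+ln²(0.21)) = 0.4449.
Characteristic equation s² + 0.85s + 7.6K_p = 0 gives ζ = 0.85/(2√(7.6K_p)).
Setting ζ = 0.4449: √(7.6K_p) = 0.85/(2·0.4449) = 0.9553, so K_p = 0.9126/7.6 = 0.12.

K_p = 0.12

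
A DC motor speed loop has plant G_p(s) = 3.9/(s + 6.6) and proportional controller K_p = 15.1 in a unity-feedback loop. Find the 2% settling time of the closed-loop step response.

Closed-loop transfer function: T(s) = K_p·G_p(s)/(1 + K_p·G_p(s)) = 58.89/(s + 6.6 + 58.89) = 58.89/(s + 65.49).
Time constant τ = 1/65.49 = 0.01527 s, so the 2% settling time is about 4τ = 0.0611 s.

T_s ≈ 0.0611 s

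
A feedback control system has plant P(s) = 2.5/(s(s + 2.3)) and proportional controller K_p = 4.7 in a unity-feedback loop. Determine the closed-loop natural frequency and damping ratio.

ω_n = 3.43 rad/s, ζ = 0.335

1 + K_p·P(s) = 0 gives s² + 2.3s + 11.75 = 0.
So ω_n² = 11.75 ⇒ ω_n = 3.428 rad/s, and ζ = 2.3/(2ω_n) = 0.335.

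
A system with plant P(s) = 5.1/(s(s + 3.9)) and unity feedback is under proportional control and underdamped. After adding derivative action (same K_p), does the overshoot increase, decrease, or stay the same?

decrease

With PD the characteristic equation becomes s² + (a + K·K_d)s + K·K_p = 0; the damping term grows, ζ rises, overshoot falls.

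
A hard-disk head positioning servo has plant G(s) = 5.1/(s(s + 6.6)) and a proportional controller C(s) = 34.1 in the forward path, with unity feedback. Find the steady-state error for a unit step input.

0

The open loop C(s)G(s) has a pole at the origin (type 1), so the static position error constant is infinite and e_ss = 1/(1+∞) = 0.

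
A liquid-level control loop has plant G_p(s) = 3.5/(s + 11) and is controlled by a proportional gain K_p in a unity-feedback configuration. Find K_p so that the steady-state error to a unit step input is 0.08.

For a type-0 loop with proportional control, e_ss = 1/(1 + K_p·G_p(0)).
G_p(0) = 0.3182. Require 1/(1 + K_p·0.3182) = 0.08, so 1 + 0.3182·K_p = 12.5.
K_p = (12.5 − 1)/0.3182 = 36.1.

K_p = 36.1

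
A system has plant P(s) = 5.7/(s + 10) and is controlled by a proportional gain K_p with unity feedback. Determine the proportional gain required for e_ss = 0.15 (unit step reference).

K_p = 9.94

For a type-0 loop with proportional control, e_ss = 1/(1 + K_p·P(0)).
P(0) = 0.57. Require 1/(1 + K_p·0.57) = 0.15, so 1 + 0.57·K_p = 6.667.
K_p = (6.667 − 1)/0.57 = 9.94.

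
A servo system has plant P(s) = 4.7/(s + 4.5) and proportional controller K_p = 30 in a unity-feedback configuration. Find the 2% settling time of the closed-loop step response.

Closed-loop transfer function: T(s) = K_p·P(s)/(1 + K_p·P(s)) = 141/(s + 4.5 + 141) = 141/(s + 145.5).
Time constant τ = 1/145.5 = 0.006873 s, so the 2% settling time is about 4τ = 0.0275 s.

T_s ≈ 0.0275 s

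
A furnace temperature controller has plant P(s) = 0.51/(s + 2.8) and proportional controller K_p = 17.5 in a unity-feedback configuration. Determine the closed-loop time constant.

τ = 0.0853 s

Closed-loop transfer function: T(s) = K_p·P(s)/(1 + K_p·P(s)) = 8.925/(s + 2.8 + 8.925) = 8.925/(s + 11.73).
Time constant τ = 1/11.73 = 0.0853 s.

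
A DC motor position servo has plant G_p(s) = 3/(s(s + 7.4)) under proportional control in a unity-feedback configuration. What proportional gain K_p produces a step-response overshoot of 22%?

K_p = 24.2

From %OS = 100·exp(−πζ/√(1−ζ²)) = 22%, ζ = −ln(0.22)/√(π²+ln²(0.22)) = 0.4342.
Characteristic equation s² + 7.4s + 3K_p = 0 gives ζ = 7.4/(2√(3K_p)).
Setting ζ = 0.4342: √(3K_p) = 7.4/(2·0.4342) = 8.522, so K_p = 72.63/3 = 24.2.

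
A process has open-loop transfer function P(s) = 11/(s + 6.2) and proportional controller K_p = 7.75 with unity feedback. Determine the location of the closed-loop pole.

s = -91.45

Closed-loop transfer function: T(s) = K_p·P(s)/(1 + K_p·P(s)) = 85.25/(s + 6.2 + 85.25) = 85.25/(s + 91.45).
The closed-loop pole is at s = −91.45.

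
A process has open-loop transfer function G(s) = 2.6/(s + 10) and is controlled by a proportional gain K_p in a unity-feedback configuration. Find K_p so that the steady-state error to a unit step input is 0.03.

K_p = 124

The loop is type 0, so e_ss(step) = 1/(1 + K_pos) with K_pos = K_p·G(0).
G(0) = 0.26. Require 1/(1 + K_p·0.26) = 0.03, so 1 + 0.26·K_p = 33.33.
K_p = (33.33 − 1)/0.26 = 124.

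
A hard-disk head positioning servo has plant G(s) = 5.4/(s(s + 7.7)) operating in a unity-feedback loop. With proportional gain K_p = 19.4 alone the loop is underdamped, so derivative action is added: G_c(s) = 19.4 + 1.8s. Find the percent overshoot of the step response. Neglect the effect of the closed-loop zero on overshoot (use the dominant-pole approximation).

Forward path: (19.4 + 1.8s)·5.4/(s(s+7.7)). The closed-loop characteristic equation is s² + (7.7 + 5.4·1.8)s + 5.4·19.4 = 0.
That is s² + 17.42s + 104.8 = 0, so ω_n = 10.24 rad/s and ζ = 17.42/(2·10.24) = 0.851.
%OS = 100·exp(−πζ/√(1−ζ²)) = 0.616%.

0.616%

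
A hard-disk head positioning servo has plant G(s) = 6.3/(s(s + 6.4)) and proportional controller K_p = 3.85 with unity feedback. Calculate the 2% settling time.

Closed-loop characteristic equation: s² + 6.4s + 24.25 = 0, so ω_n = 4.925 rad/s and ζ = 6.4/(2·4.925) = 0.6498.
2% settling time T_s ≈ 4/(ζω_n) = 4/3.2 = 1.25 s.

T_s ≈ 1.25 s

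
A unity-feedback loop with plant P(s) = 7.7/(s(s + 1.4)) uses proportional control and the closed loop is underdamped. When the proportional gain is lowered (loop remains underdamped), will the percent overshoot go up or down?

decrease

ζ = 1.4/(2√(7.7K_p)) rises as K_p falls; higher damping means less overshoot.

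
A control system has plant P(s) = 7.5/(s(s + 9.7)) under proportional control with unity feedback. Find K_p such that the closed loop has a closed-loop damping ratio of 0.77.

K_p = 5.29

Closed-loop characteristic equation: s² + 9.7s + K_p·7.5 = 0.
So ω_n = √(7.5K_p) and 2ζω_n = 9.7, giving ζ = 9.7/(2√(7.5K_p)).
Setting ζ = 0.77: √(7.5K_p) = 9.7/(2·0.77) = 6.299, so K_p = 39.67/7.5 = 5.29.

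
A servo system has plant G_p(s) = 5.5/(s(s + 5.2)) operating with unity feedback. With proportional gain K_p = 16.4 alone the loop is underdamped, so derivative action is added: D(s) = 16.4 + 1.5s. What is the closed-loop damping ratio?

Forward path: (16.4 + 1.5s)·5.5/(s(s+5.2)). The closed-loop characteristic equation is s² + (5.2 + 5.5·1.5)s + 5.5·16.4 = 0.
That is s² + 13.45s + 90.2 = 0, so ω_n = 9.497 rad/s and ζ = 13.45/(2·9.497) = 0.7081.

ζ = 0.708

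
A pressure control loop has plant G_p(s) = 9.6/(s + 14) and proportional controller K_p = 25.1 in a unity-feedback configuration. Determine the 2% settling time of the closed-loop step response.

Closed-loop transfer function: T(s) = K_p·G_p(s)/(1 + K_p·G_p(s)) = 241/(s + 14 + 241) = 241/(s + 255).
Time constant τ = 1/255 = 0.003922 s, so the 2% settling time is about 4τ = 0.0157 s.

T_s ≈ 0.0157 s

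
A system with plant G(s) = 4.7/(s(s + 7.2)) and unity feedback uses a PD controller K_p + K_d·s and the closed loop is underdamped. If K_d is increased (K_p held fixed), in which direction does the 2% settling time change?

Characteristic equation s² + (7.2 + 4.7K_d)s + 4.7K_p = 0: raising K_d increases ζω_n = (7.2+4.7K_d)/2 while the loop stays underdamped, so T_s ≈ 4/(ζω_n) decreases.

decrease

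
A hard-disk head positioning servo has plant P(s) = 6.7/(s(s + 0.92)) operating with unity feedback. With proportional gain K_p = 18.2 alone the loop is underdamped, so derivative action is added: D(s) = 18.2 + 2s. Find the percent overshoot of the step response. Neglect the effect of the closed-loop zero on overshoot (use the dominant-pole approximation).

Forward path: (18.2 + 2s)·6.7/(s(s+0.92)). The closed-loop characteristic equation is s² + (0.92 + 6.7·2)s + 6.7·18.2 = 0.
That is s² + 14.32s + 121.9 = 0, so ω_n = 11.04 rad/s and ζ = 14.32/(2·11.04) = 0.6484.
%OS = 100·exp(−πζ/√(1−ζ²)) = 6.89%.

6.89%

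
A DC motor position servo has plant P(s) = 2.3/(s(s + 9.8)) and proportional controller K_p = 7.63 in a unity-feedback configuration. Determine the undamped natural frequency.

The closed-loop denominator is s(s+9.8) + 7.63·2.3 = s² + 9.8s + 17.55.
So ω_n² = 17.55 ⇒ ω_n = 4.189 rad/s, and ζ = 9.8/(2ω_n) = 1.17.

ω_n = 4.19 rad/s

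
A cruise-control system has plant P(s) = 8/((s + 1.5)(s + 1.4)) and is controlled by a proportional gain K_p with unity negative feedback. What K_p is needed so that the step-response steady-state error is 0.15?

The loop is type 0, so e_ss(step) = 1/(1 + K_pos) with K_pos = K_p·P(0).
P(0) = 3.81. Require 1/(1 + K_p·3.81) = 0.15, so 1 + 3.81·K_p = 6.667.
K_p = (6.667 − 1)/3.81 = 1.49.

K_p = 1.49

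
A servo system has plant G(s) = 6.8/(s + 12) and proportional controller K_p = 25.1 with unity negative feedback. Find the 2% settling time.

Closed-loop transfer function: T(s) = K_p·G(s)/(1 + K_p·G(s)) = 170.7/(s + 12 + 170.7) = 170.7/(s + 182.7).
Time constant τ = 1/182.7 = 0.005474 s, so the 2% settling time is about 4τ = 0.0219 s.

T_s ≈ 0.0219 s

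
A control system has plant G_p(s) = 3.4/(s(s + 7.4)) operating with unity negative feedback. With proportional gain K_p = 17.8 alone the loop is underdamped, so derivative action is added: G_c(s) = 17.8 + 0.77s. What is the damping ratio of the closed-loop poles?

ζ = 0.644

Forward path: (17.8 + 0.77s)·3.4/(s(s+7.4)). The closed-loop characteristic equation is s² + (7.4 + 3.4·0.77)s + 3.4·17.8 = 0.
That is s² + 10.02s + 60.52 = 0, so ω_n = 7.779 rad/s and ζ = 10.02/(2·7.779) = 0.6439.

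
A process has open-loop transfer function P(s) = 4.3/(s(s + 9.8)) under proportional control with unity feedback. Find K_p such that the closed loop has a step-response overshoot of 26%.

From %OS = 100·exp(−πζ/√(1−ζ²)) = 26%, ζ = −ln(0.26)/√(π²+ln²(0.26)) = 0.3941.
Characteristic equation s² + 9.8s + 4.3K_p = 0 gives ζ = 9.8/(2√(4.3K_p)).
Setting ζ = 0.3941: √(4.3K_p) = 9.8/(2·0.3941) = 12.43, so K_p = 154.6/4.3 = 36.

K_p = 36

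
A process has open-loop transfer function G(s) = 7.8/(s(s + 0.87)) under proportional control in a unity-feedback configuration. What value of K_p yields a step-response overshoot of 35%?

K_p = 0.242

From %OS = 100·exp(−πζ/√(1−ζ²)) = 35%, ζ = −ln(0.35)/√(π²+ln²(0.35)) = 0.3169.
Characteristic equation s² + 0.87s + 7.8K_p = 0 gives ζ = 0.87/(2√(7.8K_p)).
Setting ζ = 0.3169: √(7.8K_p) = 0.87/(2·0.3169) = 1.372, so K_p = 1.884/7.8 = 0.242.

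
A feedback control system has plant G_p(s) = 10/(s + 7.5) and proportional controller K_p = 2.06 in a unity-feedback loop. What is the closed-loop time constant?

Closed-loop transfer function: T(s) = K_p·G_p(s)/(1 + K_p·G_p(s)) = 20.6/(s + 7.5 + 20.6) = 20.6/(s + 28.1).
Time constant τ = 1/28.1 = 0.0356 s.

τ = 0.0356 s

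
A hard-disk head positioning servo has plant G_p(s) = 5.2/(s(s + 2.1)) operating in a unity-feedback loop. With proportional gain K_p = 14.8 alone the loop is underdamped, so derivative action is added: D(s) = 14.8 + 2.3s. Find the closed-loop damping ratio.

Forward path: (14.8 + 2.3s)·5.2/(s(s+2.1)). The closed-loop characteristic equation is s² + (2.1 + 5.2·2.3)s + 5.2·14.8 = 0.
That is s² + 14.06s + 76.96 = 0, so ω_n = 8.773 rad/s and ζ = 14.06/(2·8.773) = 0.8014.

ζ = 0.801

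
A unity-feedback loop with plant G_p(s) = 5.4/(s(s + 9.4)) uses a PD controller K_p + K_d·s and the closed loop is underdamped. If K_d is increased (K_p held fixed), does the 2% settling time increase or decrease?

Characteristic equation s² + (9.4 + 5.4K_d)s + 5.4K_p = 0: raising K_d increases ζω_n = (9.4+5.4K_d)/2 while the loop stays underdamped, so T_s ≈ 4/(ζω_n) decreases.

decrease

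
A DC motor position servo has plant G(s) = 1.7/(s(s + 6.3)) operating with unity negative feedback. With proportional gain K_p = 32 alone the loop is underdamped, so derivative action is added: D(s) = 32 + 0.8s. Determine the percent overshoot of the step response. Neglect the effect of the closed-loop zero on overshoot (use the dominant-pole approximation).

14.8%

Forward path: (32 + 0.8s)·1.7/(s(s+6.3)). The closed-loop characteristic equation is s² + (6.3 + 1.7·0.8)s + 1.7·32 = 0.
That is s² + 7.66s + 54.4 = 0, so ω_n = 7.376 rad/s and ζ = 7.66/(2·7.376) = 0.5193.
%OS = 100·exp(−πζ/√(1−ζ²)) = 14.8%.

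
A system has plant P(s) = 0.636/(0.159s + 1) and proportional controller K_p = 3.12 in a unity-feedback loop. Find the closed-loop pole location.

s = -18.77

Closed loop: T(s) = K_p·P/(1+K_p·P) = 1.984/(0.159s + 1 + 1.984), with pole at s = −(1 + 1.984)/0.159 = −18.77.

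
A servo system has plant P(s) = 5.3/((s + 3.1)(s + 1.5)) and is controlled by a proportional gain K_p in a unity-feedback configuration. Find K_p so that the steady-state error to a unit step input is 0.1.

For a type-0 loop with proportional control, e_ss = 1/(1 + K_p·P(0)).
P(0) = 1.14. Require 1/(1 + K_p·1.14) = 0.1, so 1 + 1.14·K_p = 10.
K_p = (10 − 1)/1.14 = 7.9.

K_p = 7.9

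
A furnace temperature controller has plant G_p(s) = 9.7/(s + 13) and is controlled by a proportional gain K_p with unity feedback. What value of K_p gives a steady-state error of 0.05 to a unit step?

The loop is type 0, so e_ss(step) = 1/(1 + K_pos) with K_pos = K_p·G_p(0).
G_p(0) = 0.7462. Require 1/(1 + K_p·0.7462) = 0.05, so 1 + 0.7462·K_p = 20.
K_p = (20 − 1)/0.7462 = 25.5.

K_p = 25.5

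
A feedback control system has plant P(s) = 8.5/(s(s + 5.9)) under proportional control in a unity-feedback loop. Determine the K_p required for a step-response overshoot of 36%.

K_p = 10.7

From %OS = 100·exp(−πζ/√(1−ζ²)) = 36%, ζ = −ln(0.36)/√(π²+ln²(0.36)) = 0.3093.
Characteristic equation s² + 5.9s + 8.5K_p = 0 gives ζ = 5.9/(2√(8.5K_p)).
Setting ζ = 0.3093: √(8.5K_p) = 5.9/(2·0.3093) = 9.539, so K_p = 90.99/8.5 = 10.7.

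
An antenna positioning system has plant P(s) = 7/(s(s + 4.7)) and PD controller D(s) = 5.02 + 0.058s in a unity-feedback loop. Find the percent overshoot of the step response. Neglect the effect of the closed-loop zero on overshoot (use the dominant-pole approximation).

22.3%

Forward path: (5.02 + 0.058s)·7/(s(s+4.7)). The closed-loop characteristic equation is s² + (4.7 + 7·0.058)s + 7·5.02 = 0.
That is s² + 5.106s + 35.14 = 0, so ω_n = 5.928 rad/s and ζ = 5.106/(2·5.928) = 0.4307.
%OS = 100·exp(−πζ/√(1−ζ²)) = 22.3%.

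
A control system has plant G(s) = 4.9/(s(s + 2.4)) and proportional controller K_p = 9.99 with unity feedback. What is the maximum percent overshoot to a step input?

Closed-loop characteristic equation: s² + 2.4s + 48.95 = 0, so ω_n = 6.996 rad/s and ζ = 2.4/(2·6.996) = 0.1715.
%OS = 100·exp(−πζ/√(1−ζ²)) = 100·exp(−π·0.1715/√0.9706) = 57.9%.

57.9%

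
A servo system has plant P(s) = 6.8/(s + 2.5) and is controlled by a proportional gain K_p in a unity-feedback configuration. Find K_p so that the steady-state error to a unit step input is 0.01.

The loop is type 0, so e_ss(step) = 1/(1 + K_pos) with K_pos = K_p·P(0).
P(0) = 2.72. Require 1/(1 + K_p·2.72) = 0.01, so 1 + 2.72·K_p = 100.
K_p = (100 − 1)/2.72 = 36.4.

K_p = 36.4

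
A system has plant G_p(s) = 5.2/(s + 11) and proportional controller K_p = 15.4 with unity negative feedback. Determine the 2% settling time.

Closed-loop transfer function: T(s) = K_p·G_p(s)/(1 + K_p·G_p(s)) = 80.08/(s + 11 + 80.08) = 80.08/(s + 91.08).
Time constant τ = 1/91.08 = 0.01098 s, so the 2% settling time is about 4τ = 0.0439 s.

T_s ≈ 0.0439 s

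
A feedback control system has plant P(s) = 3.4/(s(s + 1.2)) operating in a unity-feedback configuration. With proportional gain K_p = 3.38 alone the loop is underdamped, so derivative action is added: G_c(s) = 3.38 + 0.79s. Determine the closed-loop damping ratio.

ζ = 0.573

Forward path: (3.38 + 0.79s)·3.4/(s(s+1.2)). The closed-loop characteristic equation is s² + (1.2 + 3.4·0.79)s + 3.4·3.38 = 0.
That is s² + 3.886s + 11.49 = 0, so ω_n = 3.39 rad/s and ζ = 3.886/(2·3.39) = 0.5732.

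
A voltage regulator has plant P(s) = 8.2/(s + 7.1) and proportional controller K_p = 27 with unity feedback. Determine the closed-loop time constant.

τ = 0.00438 s

Closed-loop transfer function: T(s) = K_p·P(s)/(1 + K_p·P(s)) = 221.4/(s + 7.1 + 221.4) = 221.4/(s + 228.5).
Time constant τ = 1/228.5 = 0.00438 s.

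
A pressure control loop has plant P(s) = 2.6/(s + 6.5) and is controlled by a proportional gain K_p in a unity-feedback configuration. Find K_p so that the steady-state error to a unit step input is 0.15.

K_p = 14.2

For a type-0 loop with proportional control, e_ss = 1/(1 + K_p·P(0)).
P(0) = 0.4. Require 1/(1 + K_p·0.4) = 0.15, so 1 + 0.4·K_p = 6.667.
K_p = (6.667 − 1)/0.4 = 14.2.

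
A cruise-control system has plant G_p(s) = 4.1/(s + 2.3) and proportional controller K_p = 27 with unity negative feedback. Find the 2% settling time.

Closed-loop transfer function: T(s) = K_p·G_p(s)/(1 + K_p·G_p(s)) = 110.7/(s + 2.3 + 110.7) = 110.7/(s + 113).
Time constant τ = 1/113 = 0.00885 s, so the 2% settling time is about 4τ = 0.0354 s.

T_s ≈ 0.0354 s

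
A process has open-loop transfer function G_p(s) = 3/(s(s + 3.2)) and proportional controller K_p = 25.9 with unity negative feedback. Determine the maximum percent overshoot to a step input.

56%

From 1 + K_pG_p(s) = 0: s² + 3.2s + 77.7 = 0 ⇒ ω_n = 8.815, ζ = 0.1815.
%OS = 100·exp(−πζ/√(1−ζ²)) = 100·exp(−π·0.1815/√0.9671) = 56%.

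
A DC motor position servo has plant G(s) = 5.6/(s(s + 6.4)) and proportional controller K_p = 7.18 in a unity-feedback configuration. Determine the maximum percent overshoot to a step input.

15.9%

Closed-loop characteristic equation: s² + 6.4s + 40.21 = 0, so ω_n = 6.341 rad/s and ζ = 6.4/(2·6.341) = 0.5047.
%OS = 100·exp(−πζ/√(1−ζ²)) = 100·exp(−π·0.5047/√0.7453) = 15.9%.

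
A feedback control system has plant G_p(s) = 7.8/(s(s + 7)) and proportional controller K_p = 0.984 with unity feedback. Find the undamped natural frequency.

With unity feedback the closed-loop characteristic equation is s² + 7s + 0.984·7.8 = s² + 7s + 7.675 = 0.
Matching s² + 2ζω_n s + ω_n²: ω_n = √7.675 = 2.77 rad/s and 2ζω_n = 7, so ζ = 7/(2·2.77) = 1.26.

ω_n = 2.77 rad/s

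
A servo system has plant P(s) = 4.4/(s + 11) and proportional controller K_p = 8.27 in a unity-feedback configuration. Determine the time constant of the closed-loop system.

τ = 0.0211 s

Closed-loop transfer function: T(s) = K_p·P(s)/(1 + K_p·P(s)) = 36.39/(s + 11 + 36.39) = 36.39/(s + 47.39).
Time constant τ = 1/47.39 = 0.0211 s.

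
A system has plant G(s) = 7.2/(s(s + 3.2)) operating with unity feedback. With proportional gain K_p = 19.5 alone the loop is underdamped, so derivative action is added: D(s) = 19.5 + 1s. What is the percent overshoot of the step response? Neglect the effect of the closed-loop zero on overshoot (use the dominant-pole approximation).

Forward path: (19.5 + 1s)·7.2/(s(s+3.2)). The closed-loop characteristic equation is s² + (3.2 + 7.2·1)s + 7.2·19.5 = 0.
That is s² + 10.4s + 140.4 = 0, so ω_n = 11.85 rad/s and ζ = 10.4/(2·11.85) = 0.4389.
%OS = 100·exp(−πζ/√(1−ζ²)) = 21.6%.

21.6%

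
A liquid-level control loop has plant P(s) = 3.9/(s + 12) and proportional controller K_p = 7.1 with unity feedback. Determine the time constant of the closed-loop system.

τ = 0.0252 s

Closed-loop transfer function: T(s) = K_p·P(s)/(1 + K_p·P(s)) = 27.69/(s + 12 + 27.69) = 27.69/(s + 39.69).
Time constant τ = 1/39.69 = 0.0252 s.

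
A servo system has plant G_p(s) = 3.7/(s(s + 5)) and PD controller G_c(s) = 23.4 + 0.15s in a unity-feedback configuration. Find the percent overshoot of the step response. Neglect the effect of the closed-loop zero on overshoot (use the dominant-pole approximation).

37.4%

Forward path: (23.4 + 0.15s)·3.7/(s(s+5)). The closed-loop characteristic equation is s² + (5 + 3.7·0.15)s + 3.7·23.4 = 0.
That is s² + 5.555s + 86.58 = 0, so ω_n = 9.305 rad/s and ζ = 5.555/(2·9.305) = 0.2985.
%OS = 100·exp(−πζ/√(1−ζ²)) = 37.4%.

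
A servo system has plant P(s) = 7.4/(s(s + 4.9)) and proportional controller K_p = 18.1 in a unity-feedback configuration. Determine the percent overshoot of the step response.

50.6%

From 1 + K_pP(s) = 0: s² + 4.9s + 133.9 = 0 ⇒ ω_n = 11.57, ζ = 0.2117.
%OS = 100·exp(−πζ/√(1−ζ²)) = 100·exp(−π·0.2117/√0.9552) = 50.6%.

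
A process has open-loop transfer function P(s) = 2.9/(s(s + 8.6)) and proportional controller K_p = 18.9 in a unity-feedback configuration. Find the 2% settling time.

Closed-loop characteristic equation: s² + 8.6s + 54.81 = 0, so ω_n = 7.403 rad/s and ζ = 8.6/(2·7.403) = 0.5808.
2% settling time T_s ≈ 4/(ζω_n) = 4/4.3 = 0.93 s.

T_s ≈ 0.93 s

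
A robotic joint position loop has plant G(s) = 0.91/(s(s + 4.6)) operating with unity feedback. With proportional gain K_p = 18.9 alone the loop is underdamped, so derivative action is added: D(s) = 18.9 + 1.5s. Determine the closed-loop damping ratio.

ζ = 0.719

Forward path: (18.9 + 1.5s)·0.91/(s(s+4.6)). The closed-loop characteristic equation is s² + (4.6 + 0.91·1.5)s + 0.91·18.9 = 0.
That is s² + 5.965s + 17.2 = 0, so ω_n = 4.147 rad/s and ζ = 5.965/(2·4.147) = 0.7192.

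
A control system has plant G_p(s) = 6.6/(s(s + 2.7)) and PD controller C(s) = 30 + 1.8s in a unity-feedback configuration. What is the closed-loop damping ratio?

ζ = 0.518

Forward path: (30 + 1.8s)·6.6/(s(s+2.7)). The closed-loop characteristic equation is s² + (2.7 + 6.6·1.8)s + 6.6·30 = 0.
That is s² + 14.58s + 198 = 0, so ω_n = 14.07 rad/s and ζ = 14.58/(2·14.07) = 0.5181.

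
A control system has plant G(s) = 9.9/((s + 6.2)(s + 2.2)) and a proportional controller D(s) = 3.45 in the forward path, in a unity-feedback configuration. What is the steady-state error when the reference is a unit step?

The loop is type 0. Static position error constant K_pos = D(0)·G(0) = 3.45·0.7258 = 2.504.
Steady-state error to a unit step: e_ss = 1/(1+K_pos) = 1/3.504 = 0.285.

0.285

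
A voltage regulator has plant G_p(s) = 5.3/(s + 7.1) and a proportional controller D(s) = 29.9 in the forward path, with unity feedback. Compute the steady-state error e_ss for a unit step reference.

The loop is type 0. Static position error constant K_pos = D(0)·G_p(0) = 29.9·0.7465 = 22.32.
Steady-state error to a unit step: e_ss = 1/(1+K_pos) = 1/23.32 = 0.0429.

0.0429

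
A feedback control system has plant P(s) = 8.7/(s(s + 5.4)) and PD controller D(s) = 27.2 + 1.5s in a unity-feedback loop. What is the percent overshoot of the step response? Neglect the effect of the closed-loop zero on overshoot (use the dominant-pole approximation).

9.5%

Forward path: (27.2 + 1.5s)·8.7/(s(s+5.4)). The closed-loop characteristic equation is s² + (5.4 + 8.7·1.5)s + 8.7·27.2 = 0.
That is s² + 18.45s + 236.6 = 0, so ω_n = 15.38 rad/s and ζ = 18.45/(2·15.38) = 0.5997.
%OS = 100·exp(−πζ/√(1−ζ²)) = 9.5%.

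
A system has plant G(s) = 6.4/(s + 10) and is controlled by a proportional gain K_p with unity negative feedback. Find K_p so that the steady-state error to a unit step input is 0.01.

For a type-0 loop with proportional control, e_ss = 1/(1 + K_p·G(0)).
G(0) = 0.64. Require 1/(1 + K_p·0.64) = 0.01, so 1 + 0.64·K_p = 100.
K_p = (100 − 1)/0.64 = 155.

K_p = 155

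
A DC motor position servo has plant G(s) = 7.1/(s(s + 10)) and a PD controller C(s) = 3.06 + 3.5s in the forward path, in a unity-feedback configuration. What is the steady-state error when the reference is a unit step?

0

The open loop C(s)G(s) has a pole at the origin (type 1), so the static position error constant is infinite and e_ss = 1/(1+∞) = 0.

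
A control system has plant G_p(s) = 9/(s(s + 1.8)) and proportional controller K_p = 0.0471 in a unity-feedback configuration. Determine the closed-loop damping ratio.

ζ = 1.38

With unity feedback the closed-loop characteristic equation is s² + 1.8s + 0.0471·9 = s² + 1.8s + 0.4239 = 0.
Matching s² + 2ζω_n s + ω_n²: ω_n = √0.4239 = 0.6511 rad/s and 2ζω_n = 1.8, so ζ = 1.8/(2·0.6511) = 1.38.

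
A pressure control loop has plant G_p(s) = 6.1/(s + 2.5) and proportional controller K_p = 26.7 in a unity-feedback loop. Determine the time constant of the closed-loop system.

Closed-loop transfer function: T(s) = K_p·G_p(s)/(1 + K_p·G_p(s)) = 162.9/(s + 2.5 + 162.9) = 162.9/(s + 165.4).
Time constant τ = 1/165.4 = 0.00605 s.

τ = 0.00605 s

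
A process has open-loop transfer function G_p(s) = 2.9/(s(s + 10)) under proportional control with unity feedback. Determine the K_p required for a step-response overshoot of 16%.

From %OS = 100·exp(−πζ/√(1−ζ²)) = 16%, ζ = −ln(0.16)/√(π²+ln²(0.16)) = 0.5039.
Characteristic equation s² + 10s + 2.9K_p = 0 gives ζ = 10/(2√(2.9K_p)).
Setting ζ = 0.5039: √(2.9K_p) = 10/(2·0.5039) = 9.923, so K_p = 98.47/2.9 = 34.

K_p = 34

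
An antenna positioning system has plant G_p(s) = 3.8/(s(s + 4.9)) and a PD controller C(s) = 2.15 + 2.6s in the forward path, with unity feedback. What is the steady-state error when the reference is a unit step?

0

The open loop C(s)G_p(s) has a pole at the origin (type 1), so the static position error constant is infinite and e_ss = 1/(1+∞) = 0.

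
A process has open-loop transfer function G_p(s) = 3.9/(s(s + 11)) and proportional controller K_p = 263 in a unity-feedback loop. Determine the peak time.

The closed-loop denominator s² + 11s + 1026 gives ω_n = √1026 = 32.03 and ζ = 11/(2ω_n) = 0.1717.
Damped frequency ω_d = ω_n√(1−ζ²) = 31.55 rad/s, so peak time T_p = π/ω_d = 0.0996 s.

T_p = 0.0996 s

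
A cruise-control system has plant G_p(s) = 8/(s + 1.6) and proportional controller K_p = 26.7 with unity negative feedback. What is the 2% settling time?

T_s ≈ 0.0186 s

Closed-loop transfer function: T(s) = K_p·G_p(s)/(1 + K_p·G_p(s)) = 213.6/(s + 1.6 + 213.6) = 213.6/(s + 215.2).
Time constant τ = 1/215.2 = 0.004647 s, so the 2% settling time is about 4τ = 0.0186 s.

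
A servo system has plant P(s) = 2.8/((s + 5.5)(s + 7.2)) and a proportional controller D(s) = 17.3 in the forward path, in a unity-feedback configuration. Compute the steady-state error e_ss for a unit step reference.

0.45

The loop is type 0. Static position error constant K_pos = D(0)·P(0) = 17.3·0.07071 = 1.223.
Steady-state error to a unit step: e_ss = 1/(1+K_pos) = 1/2.223 = 0.45.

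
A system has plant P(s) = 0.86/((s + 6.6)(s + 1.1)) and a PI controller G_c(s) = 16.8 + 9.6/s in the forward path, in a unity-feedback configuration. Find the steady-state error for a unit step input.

The open loop G_c(s)P(s) has a pole at the origin (type 1), so the static position error constant is infinite and e_ss = 1/(1+∞) = 0.

0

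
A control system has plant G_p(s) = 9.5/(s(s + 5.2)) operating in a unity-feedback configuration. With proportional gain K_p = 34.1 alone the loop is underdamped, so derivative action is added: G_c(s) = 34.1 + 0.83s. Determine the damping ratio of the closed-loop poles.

Forward path: (34.1 + 0.83s)·9.5/(s(s+5.2)). The closed-loop characteristic equation is s² + (5.2 + 9.5·0.83)s + 9.5·34.1 = 0.
That is s² + 13.09s + 323.9 = 0, so ω_n = 18 rad/s and ζ = 13.09/(2·18) = 0.3635.

ζ = 0.364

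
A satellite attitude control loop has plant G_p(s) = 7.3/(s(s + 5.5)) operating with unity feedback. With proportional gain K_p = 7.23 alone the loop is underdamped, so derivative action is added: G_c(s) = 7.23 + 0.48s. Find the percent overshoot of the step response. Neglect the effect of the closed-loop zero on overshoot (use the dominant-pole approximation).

8.37%

Forward path: (7.23 + 0.48s)·7.3/(s(s+5.5)). The closed-loop characteristic equation is s² + (5.5 + 7.3·0.48)s + 7.3·7.23 = 0.
That is s² + 9.004s + 52.78 = 0, so ω_n = 7.265 rad/s and ζ = 9.004/(2·7.265) = 0.6197.
%OS = 100·exp(−πζ/√(1−ζ²)) = 8.37%.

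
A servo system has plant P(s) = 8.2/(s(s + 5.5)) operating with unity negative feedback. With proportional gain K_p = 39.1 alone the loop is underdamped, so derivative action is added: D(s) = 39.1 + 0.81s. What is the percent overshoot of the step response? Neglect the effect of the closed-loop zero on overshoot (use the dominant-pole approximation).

32.2%

Forward path: (39.1 + 0.81s)·8.2/(s(s+5.5)). The closed-loop characteristic equation is s² + (5.5 + 8.2·0.81)s + 8.2·39.1 = 0.
That is s² + 12.14s + 320.6 = 0, so ω_n = 17.91 rad/s and ζ = 12.14/(2·17.91) = 0.3391.
%OS = 100·exp(−πζ/√(1−ζ²)) = 32.2%.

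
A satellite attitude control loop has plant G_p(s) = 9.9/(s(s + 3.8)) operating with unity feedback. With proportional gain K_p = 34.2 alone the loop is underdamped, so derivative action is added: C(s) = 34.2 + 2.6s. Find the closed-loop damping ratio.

ζ = 0.803

Forward path: (34.2 + 2.6s)·9.9/(s(s+3.8)). The closed-loop characteristic equation is s² + (3.8 + 9.9·2.6)s + 9.9·34.2 = 0.
That is s² + 29.54s + 338.6 = 0, so ω_n = 18.4 rad/s and ζ = 29.54/(2·18.4) = 0.8027.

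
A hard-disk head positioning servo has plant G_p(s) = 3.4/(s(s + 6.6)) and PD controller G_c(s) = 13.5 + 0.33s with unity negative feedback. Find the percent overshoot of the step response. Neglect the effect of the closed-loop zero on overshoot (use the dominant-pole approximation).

11.3%

Forward path: (13.5 + 0.33s)·3.4/(s(s+6.6)). The closed-loop characteristic equation is s² + (6.6 + 3.4·0.33)s + 3.4·13.5 = 0.
That is s² + 7.722s + 45.9 = 0, so ω_n = 6.775 rad/s and ζ = 7.722/(2·6.775) = 0.5699.
%OS = 100·exp(−πζ/√(1−ζ²)) = 11.3%.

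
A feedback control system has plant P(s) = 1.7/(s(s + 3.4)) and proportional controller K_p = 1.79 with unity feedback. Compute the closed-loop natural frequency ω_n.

ω_n = 1.74 rad/s

The closed-loop denominator is s(s+3.4) + 1.79·1.7 = s² + 3.4s + 3.043.
Matching s² + 2ζω_n s + ω_n²: ω_n = √3.043 = 1.744 rad/s and 2ζω_n = 3.4, so ζ = 3.4/(2·1.744) = 0.975.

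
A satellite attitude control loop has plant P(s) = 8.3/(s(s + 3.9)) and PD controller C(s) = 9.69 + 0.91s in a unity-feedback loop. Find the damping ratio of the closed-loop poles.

Forward path: (9.69 + 0.91s)·8.3/(s(s+3.9)). The closed-loop characteristic equation is s² + (3.9 + 8.3·0.91)s + 8.3·9.69 = 0.
That is s² + 11.45s + 80.43 = 0, so ω_n = 8.968 rad/s and ζ = 11.45/(2·8.968) = 0.6385.

ζ = 0.639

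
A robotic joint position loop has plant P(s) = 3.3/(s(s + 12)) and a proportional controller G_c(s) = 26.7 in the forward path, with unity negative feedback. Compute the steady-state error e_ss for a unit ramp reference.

0.136

The loop has one pole at the origin (type 1). Velocity error constant K_v = lim_{s→0} s·G_c(s)P(s) = 26.7·3.3/12 = 7.343.
Steady-state error to a unit ramp: e_ss = 1/K_v = 0.136.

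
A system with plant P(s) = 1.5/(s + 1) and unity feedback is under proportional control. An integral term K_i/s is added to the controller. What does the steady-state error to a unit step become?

The integrator makes K_pos = lim_{s→0} C(s)G(s) infinite, so e_ss = 1/(1+K_pos) = 0.

0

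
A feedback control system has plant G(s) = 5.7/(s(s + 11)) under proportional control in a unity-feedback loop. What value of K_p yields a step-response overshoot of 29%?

From %OS = 100·exp(−πζ/√(1−ζ²)) = 29%, ζ = −ln(0.29)/√(π²+ln²(0.29)) = 0.3666.
Characteristic equation s² + 11s + 5.7K_p = 0 gives ζ = 11/(2√(5.7K_p)).
Setting ζ = 0.3666: √(5.7K_p) = 11/(2·0.3666) = 15, so K_p = 225.1/5.7 = 39.5.

K_p = 39.5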